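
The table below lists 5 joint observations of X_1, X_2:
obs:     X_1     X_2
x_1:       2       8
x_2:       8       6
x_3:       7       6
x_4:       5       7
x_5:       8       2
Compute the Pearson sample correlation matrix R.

Step 1 — column means:
  mean(X_1) = (2 + 8 + 7 + 5 + 8) / 5 = 30/5 = 6
  mean(X_2) = (8 + 6 + 6 + 7 + 2) / 5 = 29/5 = 5.8

Step 2 — sample variances and covariances s[i,j] = (1/(n-1)) · Σ_k (x_{k,i} - mean_i) · (x_{k,j} - mean_j), with n-1 = 4:
  s[X_1,X_1] = ((-4)·(-4) + (2)·(2) + (1)·(1) + (-1)·(-1) + (2)·(2)) / 4 = 26/4 = 6.5
  s[X_1,X_2] = ((-4)·(2.2) + (2)·(0.2) + (1)·(0.2) + (-1)·(1.2) + (2)·(-3.8)) / 4 = -17/4 = -4.25
  s[X_2,X_2] = ((2.2)·(2.2) + (0.2)·(0.2) + (0.2)·(0.2) + (1.2)·(1.2) + (-3.8)·(-3.8)) / 4 = 20.8/4 = 5.2
  Sample standard deviations s_i = √(s[i,i]):
  s(X_1) = √(6.5) = 2.5495
  s(X_2) = √(5.2) = 2.2804

Step 3 — r_{ij} = s_{ij} / (s_i · s_j):
  r[X_1,X_1] = 1 (diagonal).
  r[X_1,X_2] = -4.25 / (2.5495 · 2.2804) = -4.25 / 5.8138 = -0.731
  r[X_2,X_2] = 1 (diagonal).

R is symmetric with unit diagonal. Assembling:

R = [[1, -0.731],
 [-0.731, 1]]


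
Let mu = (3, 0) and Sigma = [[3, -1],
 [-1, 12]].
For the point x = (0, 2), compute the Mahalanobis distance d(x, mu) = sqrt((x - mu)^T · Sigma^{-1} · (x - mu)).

Step 1 — centre the observation: (x - mu) = (-3, 2).

Step 2 — invert Sigma. det(Sigma) = 3·12 - (-1)² = 35.
  Sigma^{-1} = (1/det) · [[d, -b], [-b, a]] = [[0.3429, 0.0286],
 [0.0286, 0.0857]].

Step 3 — form the quadratic (x - mu)^T · Sigma^{-1} · (x - mu):
  Sigma^{-1} · (x - mu) = (-0.9714, 0.0857).
  (x - mu)^T · [Sigma^{-1} · (x - mu)] = (-3)·(-0.9714) + (2)·(0.0857) = 3.0857.

Step 4 — take square root: d = √(3.0857) ≈ 1.7566.

d(x, mu) = √(3.0857) ≈ 1.7566


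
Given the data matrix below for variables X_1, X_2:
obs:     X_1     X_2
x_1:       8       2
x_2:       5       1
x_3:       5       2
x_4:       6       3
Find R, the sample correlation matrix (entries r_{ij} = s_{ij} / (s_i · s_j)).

Step 1 — column means:
  mean(X_1) = (8 + 5 + 5 + 6) / 4 = 24/4 = 6
  mean(X_2) = (2 + 1 + 2 + 3) / 4 = 8/4 = 2

Step 2 — sample variances and covariances s[i,j] = (1/(n-1)) · Σ_k (x_{k,i} - mean_i) · (x_{k,j} - mean_j), with n-1 = 3:
  s[X_1,X_1] = ((2)·(2) + (-1)·(-1) + (-1)·(-1) + (0)·(0)) / 3 = 6/3 = 2
  s[X_1,X_2] = ((2)·(0) + (-1)·(-1) + (-1)·(0) + (0)·(1)) / 3 = 1/3 = 0.3333
  s[X_2,X_2] = ((0)·(0) + (-1)·(-1) + (0)·(0) + (1)·(1)) / 3 = 2/3 = 0.6667
  Sample standard deviations s_i = √(s[i,i]):
  s(X_1) = √(2) = 1.4142
  s(X_2) = √(0.6667) = 0.8165

Step 3 — r_{ij} = s_{ij} / (s_i · s_j):
  r[X_1,X_1] = 1 (diagonal).
  r[X_1,X_2] = 0.3333 / (1.4142 · 0.8165) = 0.3333 / 1.1547 = 0.2887
  r[X_2,X_2] = 1 (diagonal).

R is symmetric with unit diagonal. Assembling:

R = [[1, 0.2887],
 [0.2887, 1]]


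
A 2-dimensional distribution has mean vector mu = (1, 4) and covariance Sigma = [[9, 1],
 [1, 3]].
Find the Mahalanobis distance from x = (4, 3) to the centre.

Step 1 — centre the observation: (x - mu) = (3, -1).

Step 2 — invert Sigma. det(Sigma) = 9·3 - (1)² = 26.
  Sigma^{-1} = (1/det) · [[d, -b], [-b, a]] = [[0.1154, -0.0385],
 [-0.0385, 0.3462]].

Step 3 — form the quadratic (x - mu)^T · Sigma^{-1} · (x - mu):
  Sigma^{-1} · (x - mu) = (0.3846, -0.4615).
  (x - mu)^T · [Sigma^{-1} · (x - mu)] = (3)·(0.3846) + (-1)·(-0.4615) = 1.6154.

Step 4 — take square root: d = √(1.6154) ≈ 1.271.

d(x, mu) = √(1.6154) ≈ 1.271


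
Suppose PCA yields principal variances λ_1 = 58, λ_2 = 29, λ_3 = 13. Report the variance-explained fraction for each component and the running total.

Step 1 — total variance = trace(Sigma) = Σ λ_i = 58 + 29 + 13 = 100.

Step 2 — fraction explained by component i = λ_i / Σ λ:
  PC1: 58/100 = 0.58
  PC2: 29/100 = 0.29
  PC3: 13/100 = 0.13

Step 3 — cumulative fraction after k components = (λ_1 + ... + λ_k) / Σ λ:
  k = 1: 58/100 = 0.58
  k = 2: (58 + 29)/100 = 87/100 = 0.87
  k = 3: (58 + 29 + 13)/100 = 100/100 = 1

Summary (fraction, with percent):

explained: PC1 0.58 (58%), PC2 0.29 (29%), PC3 0.13 (13%);  cumulative: 0.58, 0.87, 1


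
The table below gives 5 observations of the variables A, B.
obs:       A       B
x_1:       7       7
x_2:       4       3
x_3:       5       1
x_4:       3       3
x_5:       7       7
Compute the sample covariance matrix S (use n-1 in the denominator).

Step 1 — column means:
  mean(A) = (7 + 4 + 5 + 3 + 7) / 5 = 26/5 = 5.2
  mean(B) = (7 + 3 + 1 + 3 + 7) / 5 = 21/5 = 4.2

Step 2 — sample covariance S[i,j] = (1/(n-1)) · Σ_k (x_{k,i} - mean_i) · (x_{k,j} - mean_j), with n-1 = 4.
  S[A,A] = ((1.8)·(1.8) + (-1.2)·(-1.2) + (-0.2)·(-0.2) + (-2.2)·(-2.2) + (1.8)·(1.8)) / 4 = 12.8/4 = 3.2
  S[A,B] = ((1.8)·(2.8) + (-1.2)·(-1.2) + (-0.2)·(-3.2) + (-2.2)·(-1.2) + (1.8)·(2.8)) / 4 = 14.8/4 = 3.7
  S[B,B] = ((2.8)·(2.8) + (-1.2)·(-1.2) + (-3.2)·(-3.2) + (-1.2)·(-1.2) + (2.8)·(2.8)) / 4 = 28.8/4 = 7.2

S is symmetric (S[j,i] = S[i,j]). Assembling:

S = [[3.2, 3.7],
 [3.7, 7.2]]


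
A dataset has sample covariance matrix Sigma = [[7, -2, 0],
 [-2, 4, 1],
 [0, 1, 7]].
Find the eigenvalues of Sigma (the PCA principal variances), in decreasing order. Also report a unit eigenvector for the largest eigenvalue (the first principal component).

Step 1 — characteristic polynomial p(λ) = det(λI - Sigma) = λ³ - tr·λ² + c_1·λ - det, where tr = trace, c_1 = sum of the principal 2×2 minors, det = det(Sigma):
  tr = 7 + 4 + 7 = 18,
  c_1 = (7·4 - (-2)²) + (7·7 - (0)²) + (4·7 - (1)²) = 24 + 49 + 27 = 100,
  det = 7·(4·7 - (1)²) - (-2)·((-2)·7 - (1)·(0)) + (0)·((-2)·(1) - 4·(0)) = 7·(27) - (-2)·(-14) + (0)·(-2) = 161.
  So p(λ) = λ³ - 18λ² + 100λ - 161.
Step 2 — look for an integer root (rational root theorem: any rational root is an integer divisor of 161). Testing λ = 7:
  p(7) = 343 - 882 + 700 - 161 = 0  ✓
  Dividing out (λ - 7): p(λ) = (λ - 7)(λ² - 11λ + 23).
Step 3 — remaining eigenvalues from the quadratic λ² - 11λ + 23 = 0:
  Δ = 11² - 4·23 = 121 - 92 = 29,  λ = (11 ± √29)/2 = (11 ± 5.3852)/2 ≈ 8.1926 or 2.8074.
  Sorted: λ_1 = 8.1926,  λ_2 = 7,  λ_3 = 2.8074  (check: sum = 18 = tr ✓).

Step 4 — unit eigenvector for λ_1 ≈ 8.1926: v spans the null space of (Sigma - λ_1 I), whose rows are
  r_1 = (-1.1926, -2, 0),  r_2 = (-2, -4.1926, 1),  r_3 = (0, 1, -1.1926).
  v is orthogonal to every row, so take v ∝ r_1 × r_2 = ((-2)·(1) - (0)·(-4.1926), (0)·(-2) - (-1.1926)·(1), (-1.1926)·(-4.1926) - (-2)·(-2)) ≈ (-2, 1.1926, 1).
  Rescale (multiply by -1 so the first nonzero entry is positive): u = (2, -1.1926, -1).
  ||u|| = √((2)² + (-1.1926)² + (-1)²) = √(6.4223) ≈ 2.5342,  v_1 = u/||u|| ≈ (0.7892, -0.4706, -0.3946) (||v_1|| = 1).

λ_1 = 8.1926,  λ_2 = 7,  λ_3 = 2.8074;  v_1 ≈ (0.7892, -0.4706, -0.3946)


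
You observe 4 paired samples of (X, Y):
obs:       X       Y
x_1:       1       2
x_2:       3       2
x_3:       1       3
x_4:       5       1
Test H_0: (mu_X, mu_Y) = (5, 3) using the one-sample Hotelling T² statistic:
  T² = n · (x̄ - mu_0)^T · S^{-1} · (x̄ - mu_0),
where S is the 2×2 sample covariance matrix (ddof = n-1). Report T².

Step 1 — sample mean vector:
  mean(X) = (1 + 3 + 1 + 5) / 4 = 10/4 = 2.5
  mean(Y) = (2 + 2 + 3 + 1) / 4 = 8/4 = 2
  x̄ = (2.5, 2),  deviation x̄ - mu_0 = (2.5, 2) - (5, 3) = (-2.5, -1).

Step 2 — sample covariance matrix, S[i,j] = (1/(n-1)) · Σ_k (x_{k,i} - mean_i) · (x_{k,j} - mean_j), divisor n-1 = 3:
  S[X,X] = ((-1.5)·(-1.5) + (0.5)·(0.5) + (-1.5)·(-1.5) + (2.5)·(2.5)) / 3 = 11/3 = 3.6667
  S[X,Y] = ((-1.5)·(0) + (0.5)·(0) + (-1.5)·(1) + (2.5)·(-1)) / 3 = -4/3 = -1.3333
  S[Y,Y] = ((0)·(0) + (0)·(0) + (1)·(1) + (-1)·(-1)) / 3 = 2/3 = 0.6667
  S = [[3.6667, -1.3333],
 [-1.3333, 0.6667]].

Step 3 — invert S. det(S) = 3.6667·0.6667 - (-1.3333)² = 0.6667.
  S^{-1} = (1/det) · [[d, -b], [-b, a]] = [[1, 2],
 [2, 5.5]].

Step 4 — quadratic form (x̄ - mu_0)^T · S^{-1} · (x̄ - mu_0):
  S^{-1} · (x̄ - mu_0) = (-4.5, -10.5),
  (x̄ - mu_0)^T · [...] = (-2.5)·(-4.5) + (-1)·(-10.5) = 21.75.

Step 5 — scale by n: T² = 4 · 21.75 = 87.

T² ≈ 87


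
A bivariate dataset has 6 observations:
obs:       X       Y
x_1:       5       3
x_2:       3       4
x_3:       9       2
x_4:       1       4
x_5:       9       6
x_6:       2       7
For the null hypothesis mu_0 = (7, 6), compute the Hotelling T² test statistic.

Step 1 — sample mean vector:
  mean(X) = (5 + 3 + 9 + 1 + 9 + 2) / 6 = 29/6 = 4.8333
  mean(Y) = (3 + 4 + 2 + 4 + 6 + 7) / 6 = 26/6 = 4.3333
  x̄ = (4.8333, 4.3333),  deviation x̄ - mu_0 = (4.8333, 4.3333) - (7, 6) = (-2.1667, -1.6667).

Step 2 — sample covariance matrix, S[i,j] = (1/(n-1)) · Σ_k (x_{k,i} - mean_i) · (x_{k,j} - mean_j), divisor n-1 = 5:
  S[X,X] = ((0.1667)·(0.1667) + (-1.8333)·(-1.8333) + (4.1667)·(4.1667) + (-3.8333)·(-3.8333) + (4.1667)·(4.1667) + (-2.8333)·(-2.8333)) / 5 = 60.8333/5 = 12.1667
  S[X,Y] = ((0.1667)·(-1.3333) + (-1.8333)·(-0.3333) + (4.1667)·(-2.3333) + (-3.8333)·(-0.3333) + (4.1667)·(1.6667) + (-2.8333)·(2.6667)) / 5 = -8.6667/5 = -1.7333
  S[Y,Y] = ((-1.3333)·(-1.3333) + (-0.3333)·(-0.3333) + (-2.3333)·(-2.3333) + (-0.3333)·(-0.3333) + (1.6667)·(1.6667) + (2.6667)·(2.6667)) / 5 = 17.3333/5 = 3.4667
  S = [[12.1667, -1.7333],
 [-1.7333, 3.4667]].

Step 3 — invert S. det(S) = 12.1667·3.4667 - (-1.7333)² = 39.1733.
  S^{-1} = (1/det) · [[d, -b], [-b, a]] = [[0.0885, 0.0442],
 [0.0442, 0.3106]].

Step 4 — quadratic form (x̄ - mu_0)^T · S^{-1} · (x̄ - mu_0):
  S^{-1} · (x̄ - mu_0) = (-0.2655, -0.6135),
  (x̄ - mu_0)^T · [...] = (-2.1667)·(-0.2655) + (-1.6667)·(-0.6135) = 1.5977.

Step 5 — scale by n: T² = 6 · 1.5977 = 9.5865.

T² ≈ 9.5865


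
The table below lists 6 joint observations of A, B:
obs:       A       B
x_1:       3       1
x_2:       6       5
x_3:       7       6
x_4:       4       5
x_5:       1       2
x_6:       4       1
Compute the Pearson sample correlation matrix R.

Step 1 — column means:
  mean(A) = (3 + 6 + 7 + 4 + 1 + 4) / 6 = 25/6 = 4.1667
  mean(B) = (1 + 5 + 6 + 5 + 2 + 1) / 6 = 20/6 = 3.3333

Step 2 — sample variances and covariances s[i,j] = (1/(n-1)) · Σ_k (x_{k,i} - mean_i) · (x_{k,j} - mean_j), with n-1 = 5:
  s[A,A] = ((-1.1667)·(-1.1667) + (1.8333)·(1.8333) + (2.8333)·(2.8333) + (-0.1667)·(-0.1667) + (-3.1667)·(-3.1667) + (-0.1667)·(-0.1667)) / 5 = 22.8333/5 = 4.5667
  s[A,B] = ((-1.1667)·(-2.3333) + (1.8333)·(1.6667) + (2.8333)·(2.6667) + (-0.1667)·(1.6667) + (-3.1667)·(-1.3333) + (-0.1667)·(-2.3333)) / 5 = 17.6667/5 = 3.5333
  s[B,B] = ((-2.3333)·(-2.3333) + (1.6667)·(1.6667) + (2.6667)·(2.6667) + (1.6667)·(1.6667) + (-1.3333)·(-1.3333) + (-2.3333)·(-2.3333)) / 5 = 25.3333/5 = 5.0667
  Sample standard deviations s_i = √(s[i,i]):
  s(A) = √(4.5667) = 2.137
  s(B) = √(5.0667) = 2.2509

Step 3 — r_{ij} = s_{ij} / (s_i · s_j):
  r[A,A] = 1 (diagonal).
  r[A,B] = 3.5333 / (2.137 · 2.2509) = 3.5333 / 4.8102 = 0.7346
  r[B,B] = 1 (diagonal).

R is symmetric with unit diagonal. Assembling:

R = [[1, 0.7346],
 [0.7346, 1]]


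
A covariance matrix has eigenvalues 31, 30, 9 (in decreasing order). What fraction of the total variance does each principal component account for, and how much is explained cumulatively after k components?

Step 1 — total variance = trace(Sigma) = Σ λ_i = 31 + 30 + 9 = 70.

Step 2 — fraction explained by component i = λ_i / Σ λ:
  PC1: 31/70 = 0.4429
  PC2: 30/70 = 0.4286
  PC3: 9/70 = 0.1286

Step 3 — cumulative fraction after k components = (λ_1 + ... + λ_k) / Σ λ:
  k = 1: 31/70 = 0.4429
  k = 2: (31 + 30)/70 = 61/70 = 0.8714
  k = 3: (31 + 30 + 9)/70 = 70/70 = 1

Summary (fraction, with percent):

explained: PC1 0.4429 (44.29%), PC2 0.4286 (42.86%), PC3 0.1286 (12.86%);  cumulative: 0.4429, 0.8714, 1


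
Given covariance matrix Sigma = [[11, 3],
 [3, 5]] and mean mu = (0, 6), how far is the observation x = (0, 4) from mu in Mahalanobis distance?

Step 1 — centre the observation: (x - mu) = (0, -2).

Step 2 — invert Sigma. det(Sigma) = 11·5 - (3)² = 46.
  Sigma^{-1} = (1/det) · [[d, -b], [-b, a]] = [[0.1087, -0.0652],
 [-0.0652, 0.2391]].

Step 3 — form the quadratic (x - mu)^T · Sigma^{-1} · (x - mu):
  Sigma^{-1} · (x - mu) = (0.1304, -0.4783).
  (x - mu)^T · [Sigma^{-1} · (x - mu)] = (0)·(0.1304) + (-2)·(-0.4783) = 0.9565.

Step 4 — take square root: d = √(0.9565) ≈ 0.978.

d(x, mu) = √(0.9565) ≈ 0.978


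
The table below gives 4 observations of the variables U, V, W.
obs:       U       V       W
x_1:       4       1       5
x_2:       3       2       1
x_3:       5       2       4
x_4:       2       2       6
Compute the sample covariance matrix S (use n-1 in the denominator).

Step 1 — column means:
  mean(U) = (4 + 3 + 5 + 2) / 4 = 14/4 = 3.5
  mean(V) = (1 + 2 + 2 + 2) / 4 = 7/4 = 1.75
  mean(W) = (5 + 1 + 4 + 6) / 4 = 16/4 = 4

Step 2 — sample covariance S[i,j] = (1/(n-1)) · Σ_k (x_{k,i} - mean_i) · (x_{k,j} - mean_j), with n-1 = 3.
  S[U,U] = ((0.5)·(0.5) + (-0.5)·(-0.5) + (1.5)·(1.5) + (-1.5)·(-1.5)) / 3 = 5/3 = 1.6667
  S[U,V] = ((0.5)·(-0.75) + (-0.5)·(0.25) + (1.5)·(0.25) + (-1.5)·(0.25)) / 3 = -0.5/3 = -0.1667
  S[U,W] = ((0.5)·(1) + (-0.5)·(-3) + (1.5)·(0) + (-1.5)·(2)) / 3 = -1/3 = -0.3333
  S[V,V] = ((-0.75)·(-0.75) + (0.25)·(0.25) + (0.25)·(0.25) + (0.25)·(0.25)) / 3 = 0.75/3 = 0.25
  S[V,W] = ((-0.75)·(1) + (0.25)·(-3) + (0.25)·(0) + (0.25)·(2)) / 3 = -1/3 = -0.3333
  S[W,W] = ((1)·(1) + (-3)·(-3) + (0)·(0) + (2)·(2)) / 3 = 14/3 = 4.6667

S is symmetric (S[j,i] = S[i,j]). Assembling:

S = [[1.6667, -0.1667, -0.3333],
 [-0.1667, 0.25, -0.3333],
 [-0.3333, -0.3333, 4.6667]]


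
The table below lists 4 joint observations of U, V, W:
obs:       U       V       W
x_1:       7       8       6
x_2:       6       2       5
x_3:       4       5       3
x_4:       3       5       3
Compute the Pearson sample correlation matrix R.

Step 1 — column means:
  mean(U) = (7 + 6 + 4 + 3) / 4 = 20/4 = 5
  mean(V) = (8 + 2 + 5 + 5) / 4 = 20/4 = 5
  mean(W) = (6 + 5 + 3 + 3) / 4 = 17/4 = 4.25

Step 2 — sample variances and covariances s[i,j] = (1/(n-1)) · Σ_k (x_{k,i} - mean_i) · (x_{k,j} - mean_j), with n-1 = 3:
  s[U,U] = ((2)·(2) + (1)·(1) + (-1)·(-1) + (-2)·(-2)) / 3 = 10/3 = 3.3333
  s[U,V] = ((2)·(3) + (1)·(-3) + (-1)·(0) + (-2)·(0)) / 3 = 3/3 = 1
  s[U,W] = ((2)·(1.75) + (1)·(0.75) + (-1)·(-1.25) + (-2)·(-1.25)) / 3 = 8/3 = 2.6667
  s[V,V] = ((3)·(3) + (-3)·(-3) + (0)·(0) + (0)·(0)) / 3 = 18/3 = 6
  s[V,W] = ((3)·(1.75) + (-3)·(0.75) + (0)·(-1.25) + (0)·(-1.25)) / 3 = 3/3 = 1
  s[W,W] = ((1.75)·(1.75) + (0.75)·(0.75) + (-1.25)·(-1.25) + (-1.25)·(-1.25)) / 3 = 6.75/3 = 2.25
  Sample standard deviations s_i = √(s[i,i]):
  s(U) = √(3.3333) = 1.8257
  s(V) = √(6) = 2.4495
  s(W) = √(2.25) = 1.5

Step 3 — r_{ij} = s_{ij} / (s_i · s_j):
  r[U,U] = 1 (diagonal).
  r[U,V] = 1 / (1.8257 · 2.4495) = 1 / 4.4721 = 0.2236
  r[U,W] = 2.6667 / (1.8257 · 1.5) = 2.6667 / 2.7386 = 0.9737
  r[V,V] = 1 (diagonal).
  r[V,W] = 1 / (2.4495 · 1.5) = 1 / 3.6742 = 0.2722
  r[W,W] = 1 (diagonal).

R is symmetric with unit diagonal. Assembling:

R = [[1, 0.2236, 0.9737],
 [0.2236, 1, 0.2722],
 [0.9737, 0.2722, 1]]


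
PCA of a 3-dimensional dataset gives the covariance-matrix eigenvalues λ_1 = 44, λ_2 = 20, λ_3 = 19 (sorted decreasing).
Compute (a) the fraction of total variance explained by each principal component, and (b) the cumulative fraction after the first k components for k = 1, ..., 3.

Step 1 — total variance = trace(Sigma) = Σ λ_i = 44 + 20 + 19 = 83.

Step 2 — fraction explained by component i = λ_i / Σ λ:
  PC1: 44/83 = 0.5301
  PC2: 20/83 = 0.241
  PC3: 19/83 = 0.2289

Step 3 — cumulative fraction after k components = (λ_1 + ... + λ_k) / Σ λ:
  k = 1: 44/83 = 0.5301
  k = 2: (44 + 20)/83 = 64/83 = 0.7711
  k = 3: (44 + 20 + 19)/83 = 83/83 = 1

Summary (fraction, with percent):

explained: PC1 0.5301 (53.01%), PC2 0.241 (24.1%), PC3 0.2289 (22.89%);  cumulative: 0.5301, 0.7711, 1


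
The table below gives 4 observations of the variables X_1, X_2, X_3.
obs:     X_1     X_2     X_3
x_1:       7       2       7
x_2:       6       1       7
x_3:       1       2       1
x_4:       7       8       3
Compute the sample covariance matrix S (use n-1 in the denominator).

Step 1 — column means:
  mean(X_1) = (7 + 6 + 1 + 7) / 4 = 21/4 = 5.25
  mean(X_2) = (2 + 1 + 2 + 8) / 4 = 13/4 = 3.25
  mean(X_3) = (7 + 7 + 1 + 3) / 4 = 18/4 = 4.5

Step 2 — sample covariance S[i,j] = (1/(n-1)) · Σ_k (x_{k,i} - mean_i) · (x_{k,j} - mean_j), with n-1 = 3.
  S[X_1,X_1] = ((1.75)·(1.75) + (0.75)·(0.75) + (-4.25)·(-4.25) + (1.75)·(1.75)) / 3 = 24.75/3 = 8.25
  S[X_1,X_2] = ((1.75)·(-1.25) + (0.75)·(-2.25) + (-4.25)·(-1.25) + (1.75)·(4.75)) / 3 = 9.75/3 = 3.25
  S[X_1,X_3] = ((1.75)·(2.5) + (0.75)·(2.5) + (-4.25)·(-3.5) + (1.75)·(-1.5)) / 3 = 18.5/3 = 6.1667
  S[X_2,X_2] = ((-1.25)·(-1.25) + (-2.25)·(-2.25) + (-1.25)·(-1.25) + (4.75)·(4.75)) / 3 = 30.75/3 = 10.25
  S[X_2,X_3] = ((-1.25)·(2.5) + (-2.25)·(2.5) + (-1.25)·(-3.5) + (4.75)·(-1.5)) / 3 = -11.5/3 = -3.8333
  S[X_3,X_3] = ((2.5)·(2.5) + (2.5)·(2.5) + (-3.5)·(-3.5) + (-1.5)·(-1.5)) / 3 = 27/3 = 9

S is symmetric (S[j,i] = S[i,j]). Assembling:

S = [[8.25, 3.25, 6.1667],
 [3.25, 10.25, -3.8333],
 [6.1667, -3.8333, 9]]


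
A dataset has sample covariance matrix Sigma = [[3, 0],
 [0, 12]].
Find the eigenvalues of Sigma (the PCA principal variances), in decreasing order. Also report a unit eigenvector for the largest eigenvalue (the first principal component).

Step 1 — characteristic polynomial of 2×2 Sigma:
  det(Sigma - λI) = λ² - trace · λ + det = 0.
  trace = 3 + 12 = 15, det = 3·12 - (0)² = 36.
Step 2 — discriminant:
  Δ = trace² - 4·det = 225 - 144 = 81.
Step 3 — eigenvalues:
  λ = (trace ± √Δ)/2 = (15 ± 9)/2,
  λ_1 = 12,  λ_2 = 3.

Step 4 — unit eigenvector for λ_1: Sigma is diagonal, so its eigenvectors are the coordinate axes. λ_1 = 12 is the diagonal entry on the second coordinate axis, hence
  v_1 = (0, 1) (||v_1|| = 1).

λ_1 = 12,  λ_2 = 3;  v_1 ≈ (0, 1)


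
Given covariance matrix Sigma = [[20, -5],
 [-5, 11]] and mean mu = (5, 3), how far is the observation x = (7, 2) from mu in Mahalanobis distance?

Step 1 — centre the observation: (x - mu) = (2, -1).

Step 2 — invert Sigma. det(Sigma) = 20·11 - (-5)² = 195.
  Sigma^{-1} = (1/det) · [[d, -b], [-b, a]] = [[0.0564, 0.0256],
 [0.0256, 0.1026]].

Step 3 — form the quadratic (x - mu)^T · Sigma^{-1} · (x - mu):
  Sigma^{-1} · (x - mu) = (0.0872, -0.0513).
  (x - mu)^T · [Sigma^{-1} · (x - mu)] = (2)·(0.0872) + (-1)·(-0.0513) = 0.2256.

Step 4 — take square root: d = √(0.2256) ≈ 0.475.

d(x, mu) = √(0.2256) ≈ 0.475


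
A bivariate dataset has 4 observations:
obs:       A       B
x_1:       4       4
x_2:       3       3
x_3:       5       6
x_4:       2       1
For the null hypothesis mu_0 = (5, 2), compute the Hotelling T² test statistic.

Step 1 — sample mean vector:
  mean(A) = (4 + 3 + 5 + 2) / 4 = 14/4 = 3.5
  mean(B) = (4 + 3 + 6 + 1) / 4 = 14/4 = 3.5
  x̄ = (3.5, 3.5),  deviation x̄ - mu_0 = (3.5, 3.5) - (5, 2) = (-1.5, 1.5).

Step 2 — sample covariance matrix, S[i,j] = (1/(n-1)) · Σ_k (x_{k,i} - mean_i) · (x_{k,j} - mean_j), divisor n-1 = 3:
  S[A,A] = ((0.5)·(0.5) + (-0.5)·(-0.5) + (1.5)·(1.5) + (-1.5)·(-1.5)) / 3 = 5/3 = 1.6667
  S[A,B] = ((0.5)·(0.5) + (-0.5)·(-0.5) + (1.5)·(2.5) + (-1.5)·(-2.5)) / 3 = 8/3 = 2.6667
  S[B,B] = ((0.5)·(0.5) + (-0.5)·(-0.5) + (2.5)·(2.5) + (-2.5)·(-2.5)) / 3 = 13/3 = 4.3333
  S = [[1.6667, 2.6667],
 [2.6667, 4.3333]].

Step 3 — invert S. det(S) = 1.6667·4.3333 - (2.6667)² = 0.1111.
  S^{-1} = (1/det) · [[d, -b], [-b, a]] = [[39, -24],
 [-24, 15]].

Step 4 — quadratic form (x̄ - mu_0)^T · S^{-1} · (x̄ - mu_0):
  S^{-1} · (x̄ - mu_0) = (-94.5, 58.5),
  (x̄ - mu_0)^T · [...] = (-1.5)·(-94.5) + (1.5)·(58.5) = 229.5.

Step 5 — scale by n: T² = 4 · 229.5 = 918.

T² ≈ 918


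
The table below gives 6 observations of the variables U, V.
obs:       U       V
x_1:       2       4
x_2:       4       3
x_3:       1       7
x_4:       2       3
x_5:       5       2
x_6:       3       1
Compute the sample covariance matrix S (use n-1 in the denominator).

Step 1 — column means:
  mean(U) = (2 + 4 + 1 + 2 + 5 + 3) / 6 = 17/6 = 2.8333
  mean(V) = (4 + 3 + 7 + 3 + 2 + 1) / 6 = 20/6 = 3.3333

Step 2 — sample covariance S[i,j] = (1/(n-1)) · Σ_k (x_{k,i} - mean_i) · (x_{k,j} - mean_j), with n-1 = 5.
  S[U,U] = ((-0.8333)·(-0.8333) + (1.1667)·(1.1667) + (-1.8333)·(-1.8333) + (-0.8333)·(-0.8333) + (2.1667)·(2.1667) + (0.1667)·(0.1667)) / 5 = 10.8333/5 = 2.1667
  S[U,V] = ((-0.8333)·(0.6667) + (1.1667)·(-0.3333) + (-1.8333)·(3.6667) + (-0.8333)·(-0.3333) + (2.1667)·(-1.3333) + (0.1667)·(-2.3333)) / 5 = -10.6667/5 = -2.1333
  S[V,V] = ((0.6667)·(0.6667) + (-0.3333)·(-0.3333) + (3.6667)·(3.6667) + (-0.3333)·(-0.3333) + (-1.3333)·(-1.3333) + (-2.3333)·(-2.3333)) / 5 = 21.3333/5 = 4.2667

S is symmetric (S[j,i] = S[i,j]). Assembling:

S = [[2.1667, -2.1333],
 [-2.1333, 4.2667]]


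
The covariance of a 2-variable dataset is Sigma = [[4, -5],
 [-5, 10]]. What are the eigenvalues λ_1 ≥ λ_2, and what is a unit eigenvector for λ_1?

Step 1 — characteristic polynomial of 2×2 Sigma:
  det(Sigma - λI) = λ² - trace · λ + det = 0.
  trace = 4 + 10 = 14, det = 4·10 - (-5)² = 15.
Step 2 — discriminant:
  Δ = trace² - 4·det = 196 - 60 = 136.
Step 3 — eigenvalues:
  λ = (trace ± √Δ)/2 = (14 ± 11.6619)/2,
  λ_1 = 12.831,  λ_2 = 1.169.

Step 4 — unit eigenvector for λ_1: solve (Sigma - λ_1 I)v = 0. First row:
  (4 - 12.831)·v_x + (-5)·v_y = 0, i.e. (-8.831)·v_x + (-5)·v_y = 0,
  so v ∝ (b, λ_1 - a) = (-5, 8.831); multiply by -1 so the first entry is positive: u = (5, -8.831).
  ||u|| = √((5)² + (-8.831)²) = √(102.9857) ≈ 10.1482,
  v_1 = u/||u|| ≈ (0.4927, -0.8702) (||v_1|| = 1).

λ_1 = 12.831,  λ_2 = 1.169;  v_1 ≈ (0.4927, -0.8702)


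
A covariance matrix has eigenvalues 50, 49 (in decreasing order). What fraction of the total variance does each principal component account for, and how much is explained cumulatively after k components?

Step 1 — total variance = trace(Sigma) = Σ λ_i = 50 + 49 = 99.

Step 2 — fraction explained by component i = λ_i / Σ λ:
  PC1: 50/99 = 0.5051
  PC2: 49/99 = 0.4949

Step 3 — cumulative fraction after k components = (λ_1 + ... + λ_k) / Σ λ:
  k = 1: 50/99 = 0.5051
  k = 2: (50 + 49)/99 = 99/99 = 1

Summary (fraction, with percent):

explained: PC1 0.5051 (50.51%), PC2 0.4949 (49.49%);  cumulative: 0.5051, 1


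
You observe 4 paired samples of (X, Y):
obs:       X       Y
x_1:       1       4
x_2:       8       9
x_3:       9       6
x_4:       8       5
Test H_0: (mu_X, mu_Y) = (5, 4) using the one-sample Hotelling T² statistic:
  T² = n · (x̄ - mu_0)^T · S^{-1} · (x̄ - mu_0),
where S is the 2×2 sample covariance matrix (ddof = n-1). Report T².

Step 1 — sample mean vector:
  mean(X) = (1 + 8 + 9 + 8) / 4 = 26/4 = 6.5
  mean(Y) = (4 + 9 + 6 + 5) / 4 = 24/4 = 6
  x̄ = (6.5, 6),  deviation x̄ - mu_0 = (6.5, 6) - (5, 4) = (1.5, 2).

Step 2 — sample covariance matrix, S[i,j] = (1/(n-1)) · Σ_k (x_{k,i} - mean_i) · (x_{k,j} - mean_j), divisor n-1 = 3:
  S[X,X] = ((-5.5)·(-5.5) + (1.5)·(1.5) + (2.5)·(2.5) + (1.5)·(1.5)) / 3 = 41/3 = 13.6667
  S[X,Y] = ((-5.5)·(-2) + (1.5)·(3) + (2.5)·(0) + (1.5)·(-1)) / 3 = 14/3 = 4.6667
  S[Y,Y] = ((-2)·(-2) + (3)·(3) + (0)·(0) + (-1)·(-1)) / 3 = 14/3 = 4.6667
  S = [[13.6667, 4.6667],
 [4.6667, 4.6667]].

Step 3 — invert S. det(S) = 13.6667·4.6667 - (4.6667)² = 42.
  S^{-1} = (1/det) · [[d, -b], [-b, a]] = [[0.1111, -0.1111],
 [-0.1111, 0.3254]].

Step 4 — quadratic form (x̄ - mu_0)^T · S^{-1} · (x̄ - mu_0):
  S^{-1} · (x̄ - mu_0) = (-0.0556, 0.4841),
  (x̄ - mu_0)^T · [...] = (1.5)·(-0.0556) + (2)·(0.4841) = 0.8849.

Step 5 — scale by n: T² = 4 · 0.8849 = 3.5397.

T² ≈ 3.5397


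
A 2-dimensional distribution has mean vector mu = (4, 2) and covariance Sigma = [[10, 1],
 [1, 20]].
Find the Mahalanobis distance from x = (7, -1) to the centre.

Step 1 — centre the observation: (x - mu) = (3, -3).

Step 2 — invert Sigma. det(Sigma) = 10·20 - (1)² = 199.
  Sigma^{-1} = (1/det) · [[d, -b], [-b, a]] = [[0.1005, -0.005],
 [-0.005, 0.0503]].

Step 3 — form the quadratic (x - mu)^T · Sigma^{-1} · (x - mu):
  Sigma^{-1} · (x - mu) = (0.3166, -0.1658).
  (x - mu)^T · [Sigma^{-1} · (x - mu)] = (3)·(0.3166) + (-3)·(-0.1658) = 1.4472.

Step 4 — take square root: d = √(1.4472) ≈ 1.203.

d(x, mu) = √(1.4472) ≈ 1.203


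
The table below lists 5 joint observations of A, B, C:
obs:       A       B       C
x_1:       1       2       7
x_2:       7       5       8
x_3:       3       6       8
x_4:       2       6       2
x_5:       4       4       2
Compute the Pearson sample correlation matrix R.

Step 1 — column means:
  mean(A) = (1 + 7 + 3 + 2 + 4) / 5 = 17/5 = 3.4
  mean(B) = (2 + 5 + 6 + 6 + 4) / 5 = 23/5 = 4.6
  mean(C) = (7 + 8 + 8 + 2 + 2) / 5 = 27/5 = 5.4

Step 2 — sample variances and covariances s[i,j] = (1/(n-1)) · Σ_k (x_{k,i} - mean_i) · (x_{k,j} - mean_j), with n-1 = 4:
  s[A,A] = ((-2.4)·(-2.4) + (3.6)·(3.6) + (-0.4)·(-0.4) + (-1.4)·(-1.4) + (0.6)·(0.6)) / 4 = 21.2/4 = 5.3
  s[A,B] = ((-2.4)·(-2.6) + (3.6)·(0.4) + (-0.4)·(1.4) + (-1.4)·(1.4) + (0.6)·(-0.6)) / 4 = 4.8/4 = 1.2
  s[A,C] = ((-2.4)·(1.6) + (3.6)·(2.6) + (-0.4)·(2.6) + (-1.4)·(-3.4) + (0.6)·(-3.4)) / 4 = 7.2/4 = 1.8
  s[B,B] = ((-2.6)·(-2.6) + (0.4)·(0.4) + (1.4)·(1.4) + (1.4)·(1.4) + (-0.6)·(-0.6)) / 4 = 11.2/4 = 2.8
  s[B,C] = ((-2.6)·(1.6) + (0.4)·(2.6) + (1.4)·(2.6) + (1.4)·(-3.4) + (-0.6)·(-3.4)) / 4 = -2.2/4 = -0.55
  s[C,C] = ((1.6)·(1.6) + (2.6)·(2.6) + (2.6)·(2.6) + (-3.4)·(-3.4) + (-3.4)·(-3.4)) / 4 = 39.2/4 = 9.8
  Sample standard deviations s_i = √(s[i,i]):
  s(A) = √(5.3) = 2.3022
  s(B) = √(2.8) = 1.6733
  s(C) = √(9.8) = 3.1305

Step 3 — r_{ij} = s_{ij} / (s_i · s_j):
  r[A,A] = 1 (diagonal).
  r[A,B] = 1.2 / (2.3022 · 1.6733) = 1.2 / 3.8523 = 0.3115
  r[A,C] = 1.8 / (2.3022 · 3.1305) = 1.8 / 7.2069 = 0.2498
  r[B,B] = 1 (diagonal).
  r[B,C] = -0.55 / (1.6733 · 3.1305) = -0.55 / 5.2383 = -0.105
  r[C,C] = 1 (diagonal).

R is symmetric with unit diagonal. Assembling:

R = [[1, 0.3115, 0.2498],
 [0.3115, 1, -0.105],
 [0.2498, -0.105, 1]]


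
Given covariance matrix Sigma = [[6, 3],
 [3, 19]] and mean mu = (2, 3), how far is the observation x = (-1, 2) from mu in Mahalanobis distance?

Step 1 — centre the observation: (x - mu) = (-3, -1).

Step 2 — invert Sigma. det(Sigma) = 6·19 - (3)² = 105.
  Sigma^{-1} = (1/det) · [[d, -b], [-b, a]] = [[0.181, -0.0286],
 [-0.0286, 0.0571]].

Step 3 — form the quadratic (x - mu)^T · Sigma^{-1} · (x - mu):
  Sigma^{-1} · (x - mu) = (-0.5143, 0.0286).
  (x - mu)^T · [Sigma^{-1} · (x - mu)] = (-3)·(-0.5143) + (-1)·(0.0286) = 1.5143.

Step 4 — take square root: d = √(1.5143) ≈ 1.2306.

d(x, mu) = √(1.5143) ≈ 1.2306


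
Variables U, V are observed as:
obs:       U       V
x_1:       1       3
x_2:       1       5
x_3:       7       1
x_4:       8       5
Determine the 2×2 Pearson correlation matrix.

Step 1 — column means:
  mean(U) = (1 + 1 + 7 + 8) / 4 = 17/4 = 4.25
  mean(V) = (3 + 5 + 1 + 5) / 4 = 14/4 = 3.5

Step 2 — sample variances and covariances s[i,j] = (1/(n-1)) · Σ_k (x_{k,i} - mean_i) · (x_{k,j} - mean_j), with n-1 = 3:
  s[U,U] = ((-3.25)·(-3.25) + (-3.25)·(-3.25) + (2.75)·(2.75) + (3.75)·(3.75)) / 3 = 42.75/3 = 14.25
  s[U,V] = ((-3.25)·(-0.5) + (-3.25)·(1.5) + (2.75)·(-2.5) + (3.75)·(1.5)) / 3 = -4.5/3 = -1.5
  s[V,V] = ((-0.5)·(-0.5) + (1.5)·(1.5) + (-2.5)·(-2.5) + (1.5)·(1.5)) / 3 = 11/3 = 3.6667
  Sample standard deviations s_i = √(s[i,i]):
  s(U) = √(14.25) = 3.7749
  s(V) = √(3.6667) = 1.9149

Step 3 — r_{ij} = s_{ij} / (s_i · s_j):
  r[U,U] = 1 (diagonal).
  r[U,V] = -1.5 / (3.7749 · 1.9149) = -1.5 / 7.2284 = -0.2075
  r[V,V] = 1 (diagonal).

R is symmetric with unit diagonal. Assembling:

R = [[1, -0.2075],
 [-0.2075, 1]]


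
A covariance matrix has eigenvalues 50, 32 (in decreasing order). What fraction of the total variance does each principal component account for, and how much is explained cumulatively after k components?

Step 1 — total variance = trace(Sigma) = Σ λ_i = 50 + 32 = 82.

Step 2 — fraction explained by component i = λ_i / Σ λ:
  PC1: 50/82 = 0.6098
  PC2: 32/82 = 0.3902

Step 3 — cumulative fraction after k components = (λ_1 + ... + λ_k) / Σ λ:
  k = 1: 50/82 = 0.6098
  k = 2: (50 + 32)/82 = 82/82 = 1

Summary (fraction, with percent):

explained: PC1 0.6098 (60.98%), PC2 0.3902 (39.02%);  cumulative: 0.6098, 1


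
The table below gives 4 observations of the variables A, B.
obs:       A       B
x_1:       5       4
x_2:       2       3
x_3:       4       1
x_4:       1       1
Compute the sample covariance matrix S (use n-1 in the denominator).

Step 1 — column means:
  mean(A) = (5 + 2 + 4 + 1) / 4 = 12/4 = 3
  mean(B) = (4 + 3 + 1 + 1) / 4 = 9/4 = 2.25

Step 2 — sample covariance S[i,j] = (1/(n-1)) · Σ_k (x_{k,i} - mean_i) · (x_{k,j} - mean_j), with n-1 = 3.
  S[A,A] = ((2)·(2) + (-1)·(-1) + (1)·(1) + (-2)·(-2)) / 3 = 10/3 = 3.3333
  S[A,B] = ((2)·(1.75) + (-1)·(0.75) + (1)·(-1.25) + (-2)·(-1.25)) / 3 = 4/3 = 1.3333
  S[B,B] = ((1.75)·(1.75) + (0.75)·(0.75) + (-1.25)·(-1.25) + (-1.25)·(-1.25)) / 3 = 6.75/3 = 2.25

S is symmetric (S[j,i] = S[i,j]). Assembling:

S = [[3.3333, 1.3333],
 [1.3333, 2.25]]


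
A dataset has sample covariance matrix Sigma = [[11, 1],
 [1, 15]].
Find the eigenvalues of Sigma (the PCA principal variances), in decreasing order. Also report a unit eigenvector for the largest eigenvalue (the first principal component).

Step 1 — characteristic polynomial of 2×2 Sigma:
  det(Sigma - λI) = λ² - trace · λ + det = 0.
  trace = 11 + 15 = 26, det = 11·15 - (1)² = 164.
Step 2 — discriminant:
  Δ = trace² - 4·det = 676 - 656 = 20.
Step 3 — eigenvalues:
  λ = (trace ± √Δ)/2 = (26 ± 4.4721)/2,
  λ_1 = 15.2361,  λ_2 = 10.7639.

Step 4 — unit eigenvector for λ_1: solve (Sigma - λ_1 I)v = 0. First row:
  (11 - 15.2361)·v_x + (1)·v_y = 0, i.e. (-4.2361)·v_x + (1)·v_y = 0,
  so v ∝ (b, λ_1 - a) = (1, 4.2361) = u.
  ||u|| = √((1)² + (4.2361)²) = √(18.9443) ≈ 4.3525,
  v_1 = u/||u|| ≈ (0.2298, 0.9732) (||v_1|| = 1).

λ_1 = 15.2361,  λ_2 = 10.7639;  v_1 ≈ (0.2298, 0.9732)


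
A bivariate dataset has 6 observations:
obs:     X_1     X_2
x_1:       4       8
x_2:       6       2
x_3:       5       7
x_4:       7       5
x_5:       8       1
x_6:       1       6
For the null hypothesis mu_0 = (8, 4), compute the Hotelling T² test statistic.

Step 1 — sample mean vector:
  mean(X_1) = (4 + 6 + 5 + 7 + 8 + 1) / 6 = 31/6 = 5.1667
  mean(X_2) = (8 + 2 + 7 + 5 + 1 + 6) / 6 = 29/6 = 4.8333
  x̄ = (5.1667, 4.8333),  deviation x̄ - mu_0 = (5.1667, 4.8333) - (8, 4) = (-2.8333, 0.8333).

Step 2 — sample covariance matrix, S[i,j] = (1/(n-1)) · Σ_k (x_{k,i} - mean_i) · (x_{k,j} - mean_j), divisor n-1 = 5:
  S[X_1,X_1] = ((-1.1667)·(-1.1667) + (0.8333)·(0.8333) + (-0.1667)·(-0.1667) + (1.8333)·(1.8333) + (2.8333)·(2.8333) + (-4.1667)·(-4.1667)) / 5 = 30.8333/5 = 6.1667
  S[X_1,X_2] = ((-1.1667)·(3.1667) + (0.8333)·(-2.8333) + (-0.1667)·(2.1667) + (1.8333)·(0.1667) + (2.8333)·(-3.8333) + (-4.1667)·(1.1667)) / 5 = -21.8333/5 = -4.3667
  S[X_2,X_2] = ((3.1667)·(3.1667) + (-2.8333)·(-2.8333) + (2.1667)·(2.1667) + (0.1667)·(0.1667) + (-3.8333)·(-3.8333) + (1.1667)·(1.1667)) / 5 = 38.8333/5 = 7.7667
  S = [[6.1667, -4.3667],
 [-4.3667, 7.7667]].

Step 3 — invert S. det(S) = 6.1667·7.7667 - (-4.3667)² = 28.8267.
  S^{-1} = (1/det) · [[d, -b], [-b, a]] = [[0.2694, 0.1515],
 [0.1515, 0.2139]].

Step 4 — quadratic form (x̄ - mu_0)^T · S^{-1} · (x̄ - mu_0):
  S^{-1} · (x̄ - mu_0) = (-0.6371, -0.2509),
  (x̄ - mu_0)^T · [...] = (-2.8333)·(-0.6371) + (0.8333)·(-0.2509) = 1.5961.

Step 5 — scale by n: T² = 6 · 1.5961 = 9.5768.

T² ≈ 9.5768


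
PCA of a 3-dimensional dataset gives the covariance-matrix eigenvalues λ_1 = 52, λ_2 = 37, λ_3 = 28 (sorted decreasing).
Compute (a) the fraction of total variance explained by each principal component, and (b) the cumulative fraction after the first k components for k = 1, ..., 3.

Step 1 — total variance = trace(Sigma) = Σ λ_i = 52 + 37 + 28 = 117.

Step 2 — fraction explained by component i = λ_i / Σ λ:
  PC1: 52/117 = 0.4444
  PC2: 37/117 = 0.3162
  PC3: 28/117 = 0.2393

Step 3 — cumulative fraction after k components = (λ_1 + ... + λ_k) / Σ λ:
  k = 1: 52/117 = 0.4444
  k = 2: (52 + 37)/117 = 89/117 = 0.7607
  k = 3: (52 + 37 + 28)/117 = 117/117 = 1

Summary (fraction, with percent):

explained: PC1 0.4444 (44.44%), PC2 0.3162 (31.62%), PC3 0.2393 (23.93%);  cumulative: 0.4444, 0.7607, 1


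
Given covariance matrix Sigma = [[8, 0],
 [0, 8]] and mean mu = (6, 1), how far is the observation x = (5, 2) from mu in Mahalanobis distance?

Step 1 — centre the observation: (x - mu) = (-1, 1).

Step 2 — invert Sigma. det(Sigma) = 8·8 - (0)² = 64.
  Sigma^{-1} = (1/det) · [[d, -b], [-b, a]] = [[0.125, 0],
 [0, 0.125]].

Step 3 — form the quadratic (x - mu)^T · Sigma^{-1} · (x - mu):
  Sigma^{-1} · (x - mu) = (-0.125, 0.125).
  (x - mu)^T · [Sigma^{-1} · (x - mu)] = (-1)·(-0.125) + (1)·(0.125) = 0.25.

Step 4 — take square root: d = √(0.25) ≈ 0.5.

d(x, mu) = √(0.25) ≈ 0.5


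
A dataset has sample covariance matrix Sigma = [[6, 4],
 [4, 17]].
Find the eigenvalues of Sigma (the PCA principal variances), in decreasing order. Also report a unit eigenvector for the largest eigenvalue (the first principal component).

Step 1 — characteristic polynomial of 2×2 Sigma:
  det(Sigma - λI) = λ² - trace · λ + det = 0.
  trace = 6 + 17 = 23, det = 6·17 - (4)² = 86.
Step 2 — discriminant:
  Δ = trace² - 4·det = 529 - 344 = 185.
Step 3 — eigenvalues:
  λ = (trace ± √Δ)/2 = (23 ± 13.6015)/2,
  λ_1 = 18.3007,  λ_2 = 4.6993.

Step 4 — unit eigenvector for λ_1: solve (Sigma - λ_1 I)v = 0. First row:
  (6 - 18.3007)·v_x + (4)·v_y = 0, i.e. (-12.3007)·v_x + (4)·v_y = 0,
  so v ∝ (b, λ_1 - a) = (4, 12.3007) = u.
  ||u|| = √((4)² + (12.3007)²) = √(167.3081) ≈ 12.9348,
  v_1 = u/||u|| ≈ (0.3092, 0.951) (||v_1|| = 1).

λ_1 = 18.3007,  λ_2 = 4.6993;  v_1 ≈ (0.3092, 0.951)


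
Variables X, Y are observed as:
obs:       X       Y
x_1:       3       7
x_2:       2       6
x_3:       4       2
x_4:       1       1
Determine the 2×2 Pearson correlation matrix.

Step 1 — column means:
  mean(X) = (3 + 2 + 4 + 1) / 4 = 10/4 = 2.5
  mean(Y) = (7 + 6 + 2 + 1) / 4 = 16/4 = 4

Step 2 — sample variances and covariances s[i,j] = (1/(n-1)) · Σ_k (x_{k,i} - mean_i) · (x_{k,j} - mean_j), with n-1 = 3:
  s[X,X] = ((0.5)·(0.5) + (-0.5)·(-0.5) + (1.5)·(1.5) + (-1.5)·(-1.5)) / 3 = 5/3 = 1.6667
  s[X,Y] = ((0.5)·(3) + (-0.5)·(2) + (1.5)·(-2) + (-1.5)·(-3)) / 3 = 2/3 = 0.6667
  s[Y,Y] = ((3)·(3) + (2)·(2) + (-2)·(-2) + (-3)·(-3)) / 3 = 26/3 = 8.6667
  Sample standard deviations s_i = √(s[i,i]):
  s(X) = √(1.6667) = 1.291
  s(Y) = √(8.6667) = 2.9439

Step 3 — r_{ij} = s_{ij} / (s_i · s_j):
  r[X,X] = 1 (diagonal).
  r[X,Y] = 0.6667 / (1.291 · 2.9439) = 0.6667 / 3.8006 = 0.1754
  r[Y,Y] = 1 (diagonal).

R is symmetric with unit diagonal. Assembling:

R = [[1, 0.1754],
 [0.1754, 1]]


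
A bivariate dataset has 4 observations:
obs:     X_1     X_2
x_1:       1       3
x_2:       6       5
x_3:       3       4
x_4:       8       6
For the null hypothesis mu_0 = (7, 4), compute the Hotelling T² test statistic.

Step 1 — sample mean vector:
  mean(X_1) = (1 + 6 + 3 + 8) / 4 = 18/4 = 4.5
  mean(X_2) = (3 + 5 + 4 + 6) / 4 = 18/4 = 4.5
  x̄ = (4.5, 4.5),  deviation x̄ - mu_0 = (4.5, 4.5) - (7, 4) = (-2.5, 0.5).

Step 2 — sample covariance matrix, S[i,j] = (1/(n-1)) · Σ_k (x_{k,i} - mean_i) · (x_{k,j} - mean_j), divisor n-1 = 3:
  S[X_1,X_1] = ((-3.5)·(-3.5) + (1.5)·(1.5) + (-1.5)·(-1.5) + (3.5)·(3.5)) / 3 = 29/3 = 9.6667
  S[X_1,X_2] = ((-3.5)·(-1.5) + (1.5)·(0.5) + (-1.5)·(-0.5) + (3.5)·(1.5)) / 3 = 12/3 = 4
  S[X_2,X_2] = ((-1.5)·(-1.5) + (0.5)·(0.5) + (-0.5)·(-0.5) + (1.5)·(1.5)) / 3 = 5/3 = 1.6667
  S = [[9.6667, 4],
 [4, 1.6667]].

Step 3 — invert S. det(S) = 9.6667·1.6667 - (4)² = 0.1111.
  S^{-1} = (1/det) · [[d, -b], [-b, a]] = [[15, -36],
 [-36, 87]].

Step 4 — quadratic form (x̄ - mu_0)^T · S^{-1} · (x̄ - mu_0):
  S^{-1} · (x̄ - mu_0) = (-55.5, 133.5),
  (x̄ - mu_0)^T · [...] = (-2.5)·(-55.5) + (0.5)·(133.5) = 205.5.

Step 5 — scale by n: T² = 4 · 205.5 = 822.

T² ≈ 822


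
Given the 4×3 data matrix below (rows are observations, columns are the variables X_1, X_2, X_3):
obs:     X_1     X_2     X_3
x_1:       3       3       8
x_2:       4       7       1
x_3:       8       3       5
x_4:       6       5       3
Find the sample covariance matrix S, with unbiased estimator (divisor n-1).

Step 1 — column means:
  mean(X_1) = (3 + 4 + 8 + 6) / 4 = 21/4 = 5.25
  mean(X_2) = (3 + 7 + 3 + 5) / 4 = 18/4 = 4.5
  mean(X_3) = (8 + 1 + 5 + 3) / 4 = 17/4 = 4.25

Step 2 — sample covariance S[i,j] = (1/(n-1)) · Σ_k (x_{k,i} - mean_i) · (x_{k,j} - mean_j), with n-1 = 3.
  S[X_1,X_1] = ((-2.25)·(-2.25) + (-1.25)·(-1.25) + (2.75)·(2.75) + (0.75)·(0.75)) / 3 = 14.75/3 = 4.9167
  S[X_1,X_2] = ((-2.25)·(-1.5) + (-1.25)·(2.5) + (2.75)·(-1.5) + (0.75)·(0.5)) / 3 = -3.5/3 = -1.1667
  S[X_1,X_3] = ((-2.25)·(3.75) + (-1.25)·(-3.25) + (2.75)·(0.75) + (0.75)·(-1.25)) / 3 = -3.25/3 = -1.0833
  S[X_2,X_2] = ((-1.5)·(-1.5) + (2.5)·(2.5) + (-1.5)·(-1.5) + (0.5)·(0.5)) / 3 = 11/3 = 3.6667
  S[X_2,X_3] = ((-1.5)·(3.75) + (2.5)·(-3.25) + (-1.5)·(0.75) + (0.5)·(-1.25)) / 3 = -15.5/3 = -5.1667
  S[X_3,X_3] = ((3.75)·(3.75) + (-3.25)·(-3.25) + (0.75)·(0.75) + (-1.25)·(-1.25)) / 3 = 26.75/3 = 8.9167

S is symmetric (S[j,i] = S[i,j]). Assembling:

S = [[4.9167, -1.1667, -1.0833],
 [-1.1667, 3.6667, -5.1667],
 [-1.0833, -5.1667, 8.9167]]


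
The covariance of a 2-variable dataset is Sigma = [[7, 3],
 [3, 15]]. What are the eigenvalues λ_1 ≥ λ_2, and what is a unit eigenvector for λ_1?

Step 1 — characteristic polynomial of 2×2 Sigma:
  det(Sigma - λI) = λ² - trace · λ + det = 0.
  trace = 7 + 15 = 22, det = 7·15 - (3)² = 96.
Step 2 — discriminant:
  Δ = trace² - 4·det = 484 - 384 = 100.
Step 3 — eigenvalues:
  λ = (trace ± √Δ)/2 = (22 ± 10)/2,
  λ_1 = 16,  λ_2 = 6.

Step 4 — unit eigenvector for λ_1: solve (Sigma - λ_1 I)v = 0. First row:
  (7 - 16)·v_x + (3)·v_y = 0, i.e. (-9)·v_x + (3)·v_y = 0,
  so v ∝ (b, λ_1 - a) = (3, 9) = u.
  ||u|| = √((3)² + (9)²) = √(90) ≈ 9.4868,
  v_1 = u/||u|| ≈ (0.3162, 0.9487) (||v_1|| = 1).

λ_1 = 16,  λ_2 = 6;  v_1 ≈ (0.3162, 0.9487)


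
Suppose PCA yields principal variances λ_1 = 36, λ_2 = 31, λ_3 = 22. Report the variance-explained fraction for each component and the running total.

Step 1 — total variance = trace(Sigma) = Σ λ_i = 36 + 31 + 22 = 89.

Step 2 — fraction explained by component i = λ_i / Σ λ:
  PC1: 36/89 = 0.4045
  PC2: 31/89 = 0.3483
  PC3: 22/89 = 0.2472

Step 3 — cumulative fraction after k components = (λ_1 + ... + λ_k) / Σ λ:
  k = 1: 36/89 = 0.4045
  k = 2: (36 + 31)/89 = 67/89 = 0.7528
  k = 3: (36 + 31 + 22)/89 = 89/89 = 1

Summary (fraction, with percent):

explained: PC1 0.4045 (40.45%), PC2 0.3483 (34.83%), PC3 0.2472 (24.72%);  cumulative: 0.4045, 0.7528, 1


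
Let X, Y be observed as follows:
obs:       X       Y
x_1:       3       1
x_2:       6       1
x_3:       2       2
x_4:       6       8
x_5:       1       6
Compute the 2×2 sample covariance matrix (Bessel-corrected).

Step 1 — column means:
  mean(X) = (3 + 6 + 2 + 6 + 1) / 5 = 18/5 = 3.6
  mean(Y) = (1 + 1 + 2 + 8 + 6) / 5 = 18/5 = 3.6

Step 2 — sample covariance S[i,j] = (1/(n-1)) · Σ_k (x_{k,i} - mean_i) · (x_{k,j} - mean_j), with n-1 = 4.
  S[X,X] = ((-0.6)·(-0.6) + (2.4)·(2.4) + (-1.6)·(-1.6) + (2.4)·(2.4) + (-2.6)·(-2.6)) / 4 = 21.2/4 = 5.3
  S[X,Y] = ((-0.6)·(-2.6) + (2.4)·(-2.6) + (-1.6)·(-1.6) + (2.4)·(4.4) + (-2.6)·(2.4)) / 4 = 2.2/4 = 0.55
  S[Y,Y] = ((-2.6)·(-2.6) + (-2.6)·(-2.6) + (-1.6)·(-1.6) + (4.4)·(4.4) + (2.4)·(2.4)) / 4 = 41.2/4 = 10.3

S is symmetric (S[j,i] = S[i,j]). Assembling:

S = [[5.3, 0.55],
 [0.55, 10.3]]
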